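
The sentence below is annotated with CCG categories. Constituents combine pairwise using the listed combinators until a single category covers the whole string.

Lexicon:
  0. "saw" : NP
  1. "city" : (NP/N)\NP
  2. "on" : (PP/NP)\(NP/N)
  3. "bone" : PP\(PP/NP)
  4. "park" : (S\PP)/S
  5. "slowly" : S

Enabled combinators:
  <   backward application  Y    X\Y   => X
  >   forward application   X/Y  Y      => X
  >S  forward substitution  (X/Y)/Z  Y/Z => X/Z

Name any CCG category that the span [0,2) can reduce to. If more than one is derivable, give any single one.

NP/N

[0,6] S   <
  [0,4] PP   <
    [0,3] PP/NP   <
      [0,2] NP/N   <
        [0,1] "saw" : NP
        [1,2] "city" : (NP/N)\NP
      [2,3] "on" : (PP/NP)\(NP/N)
    [3,4] "bone" : PP\(PP/NP)
  [4,6] S\PP   >
    [4,5] "park" : (S\PP)/S
    [5,6] "slowly" : S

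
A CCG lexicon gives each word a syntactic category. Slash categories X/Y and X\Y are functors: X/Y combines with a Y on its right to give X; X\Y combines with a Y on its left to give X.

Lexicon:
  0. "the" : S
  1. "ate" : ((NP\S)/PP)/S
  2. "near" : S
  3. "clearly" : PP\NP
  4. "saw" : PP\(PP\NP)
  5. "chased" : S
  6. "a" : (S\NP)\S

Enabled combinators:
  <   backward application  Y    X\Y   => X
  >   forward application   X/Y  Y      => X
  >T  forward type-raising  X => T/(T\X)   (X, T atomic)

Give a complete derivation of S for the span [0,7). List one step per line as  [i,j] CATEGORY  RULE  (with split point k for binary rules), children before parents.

[0,7] S   <
  [0,5] NP   <
    [0,1] "the" : S
    [1,5] NP\S   >
      [1,3] (NP\S)/PP   >
        [1,2] "ate" : ((NP\S)/PP)/S
        [2,3] "near" : S
      [3,5] PP   <
        [3,4] "clearly" : PP\NP
        [4,5] "saw" : PP\(PP\NP)
  [5,7] S\NP   <
    [5,6] "chased" : S
    [6,7] "a" : (S\NP)\S

[0,1] S  lex  "the"
[1,2] ((NP\S)/PP)/S  lex  "ate"
[2,3] S  lex  "near"
[1,3] (NP\S)/PP  >  k=2
[3,4] PP\NP  lex  "clearly"
[4,5] PP\(PP\NP)  lex  "saw"
[3,5] PP  <  k=4
[1,5] NP\S  >  k=3
[0,5] NP  <  k=1
[5,6] S  lex  "chased"
[6,7] (S\NP)\S  lex  "a"
[5,7] S\NP  <  k=6
[0,7] S  <  k=5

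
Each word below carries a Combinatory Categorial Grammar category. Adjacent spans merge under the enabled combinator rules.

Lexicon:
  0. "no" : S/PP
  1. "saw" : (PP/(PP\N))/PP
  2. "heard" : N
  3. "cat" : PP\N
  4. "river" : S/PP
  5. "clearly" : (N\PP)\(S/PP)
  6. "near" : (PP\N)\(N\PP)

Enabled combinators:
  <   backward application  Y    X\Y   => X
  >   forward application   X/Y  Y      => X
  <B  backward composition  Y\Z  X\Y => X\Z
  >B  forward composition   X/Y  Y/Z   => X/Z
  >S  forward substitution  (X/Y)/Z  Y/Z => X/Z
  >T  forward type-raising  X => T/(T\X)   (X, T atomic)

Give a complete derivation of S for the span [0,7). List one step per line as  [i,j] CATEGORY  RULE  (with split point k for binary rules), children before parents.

[0,7] S   >
  [0,1] "no" : S/PP
  [1,7] PP   >
    [1,4] PP/(PP\N)   >
      [1,2] "saw" : (PP/(PP\N))/PP
      [2,4] PP   >
        [2,3] PP/(PP\N)   >T
          [2,3] "heard" : N
        [3,4] "cat" : PP\N
    [4,7] PP\N   <
      [4,6] N\PP   <
        [4,5] "river" : S/PP
        [5,6] "clearly" : (N\PP)\(S/PP)
      [6,7] "near" : (PP\N)\(N\PP)

[0,1] S/PP  lex  "no"
[1,2] (PP/(PP\N))/PP  lex  "saw"
[2,3] N  lex  "heard"
[2,3] PP/(PP\N)  >T
[3,4] PP\N  lex  "cat"
[2,4] PP  >  k=3
[1,4] PP/(PP\N)  >  k=2
[4,5] S/PP  lex  "river"
[5,6] (N\PP)\(S/PP)  lex  "clearly"
[4,6] N\PP  <  k=5
[6,7] (PP\N)\(N\PP)  lex  "near"
[4,7] PP\N  <  k=6
[1,7] PP  >  k=4
[0,7] S  >  k=1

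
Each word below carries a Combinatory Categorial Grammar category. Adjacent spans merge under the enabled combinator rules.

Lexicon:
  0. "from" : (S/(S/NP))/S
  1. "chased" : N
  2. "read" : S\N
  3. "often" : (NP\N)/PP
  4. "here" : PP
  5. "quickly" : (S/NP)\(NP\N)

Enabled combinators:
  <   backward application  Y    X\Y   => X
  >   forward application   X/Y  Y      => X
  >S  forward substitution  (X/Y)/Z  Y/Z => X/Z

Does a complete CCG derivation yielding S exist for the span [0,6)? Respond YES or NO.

[0,6] S   >
  [0,3] S/(S/NP)   >
    [0,1] "from" : (S/(S/NP))/S
    [1,3] S   <
      [1,2] "chased" : N
      [2,3] "read" : S\N
  [3,6] S/NP   <
    [3,5] NP\N   >
      [3,4] "often" : (NP\N)/PP
      [4,5] "here" : PP
    [5,6] "quickly" : (S/NP)\(NP\N)

YES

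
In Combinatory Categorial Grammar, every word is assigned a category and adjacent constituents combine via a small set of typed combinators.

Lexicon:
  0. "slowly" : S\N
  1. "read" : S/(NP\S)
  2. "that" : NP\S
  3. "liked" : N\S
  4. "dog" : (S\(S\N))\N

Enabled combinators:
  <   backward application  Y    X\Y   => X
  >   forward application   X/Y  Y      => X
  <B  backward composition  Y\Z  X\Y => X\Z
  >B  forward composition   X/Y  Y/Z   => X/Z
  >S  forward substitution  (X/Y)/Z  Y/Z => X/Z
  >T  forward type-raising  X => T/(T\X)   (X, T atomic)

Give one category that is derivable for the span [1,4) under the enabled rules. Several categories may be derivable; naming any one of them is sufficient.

[0,5] S   <
  [0,1] "slowly" : S\N
  [1,5] S\(S\N)   <
    [1,4] N   <
      [1,3] S   >
        [1,2] "read" : S/(NP\S)
        [2,3] "that" : NP\S
      [3,4] "liked" : N\S
    [4,5] "dog" : (S\(S\N))\N

N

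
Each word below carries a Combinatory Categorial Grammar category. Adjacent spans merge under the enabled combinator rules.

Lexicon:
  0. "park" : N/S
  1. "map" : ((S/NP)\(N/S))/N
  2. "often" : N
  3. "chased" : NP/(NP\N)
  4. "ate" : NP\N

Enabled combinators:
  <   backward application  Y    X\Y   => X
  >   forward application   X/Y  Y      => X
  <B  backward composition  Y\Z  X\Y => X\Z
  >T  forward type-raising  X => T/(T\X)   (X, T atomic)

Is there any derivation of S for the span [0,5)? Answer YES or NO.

YES

[0,5] S   >
  [0,3] S/NP   <
    [0,1] "park" : N/S
    [1,3] (S/NP)\(N/S)   >
      [1,2] "map" : ((S/NP)\(N/S))/N
      [2,3] "often" : N
  [3,5] NP   >
    [3,4] "chased" : NP/(NP\N)
    [4,5] "ate" : NP\N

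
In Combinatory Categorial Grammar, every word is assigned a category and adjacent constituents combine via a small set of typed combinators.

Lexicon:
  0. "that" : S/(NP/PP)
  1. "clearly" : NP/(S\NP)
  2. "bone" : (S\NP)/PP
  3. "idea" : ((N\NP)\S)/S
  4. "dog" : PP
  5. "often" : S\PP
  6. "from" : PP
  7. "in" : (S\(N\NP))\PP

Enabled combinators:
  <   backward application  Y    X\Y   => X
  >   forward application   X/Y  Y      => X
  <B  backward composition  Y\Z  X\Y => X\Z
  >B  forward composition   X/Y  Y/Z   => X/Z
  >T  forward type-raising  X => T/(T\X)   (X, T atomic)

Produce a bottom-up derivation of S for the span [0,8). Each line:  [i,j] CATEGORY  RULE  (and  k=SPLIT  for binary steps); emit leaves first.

[0,1] S/(NP/PP)  lex  "that"
[1,2] NP/(S\NP)  lex  "clearly"
[2,3] (S\NP)/PP  lex  "bone"
[1,3] NP/PP  >B  k=2
[0,3] S  >  k=1
[3,4] ((N\NP)\S)/S  lex  "idea"
[4,5] PP  lex  "dog"
[5,6] S\PP  lex  "often"
[4,6] S  <  k=5
[3,6] (N\NP)\S  >  k=4
[0,6] N\NP  <  k=3
[6,7] PP  lex  "from"
[7,8] (S\(N\NP))\PP  lex  "in"
[6,8] S\(N\NP)  <  k=7
[0,8] S  <  k=6

[0,8] S   <
  [0,6] N\NP   <
    [0,3] S   >
      [0,1] "that" : S/(NP/PP)
      [1,3] NP/PP   >B
        [1,2] "clearly" : NP/(S\NP)
        [2,3] "bone" : (S\NP)/PP
    [3,6] (N\NP)\S   >
      [3,4] "idea" : ((N\NP)\S)/S
      [4,6] S   <
        [4,5] "dog" : PP
        [5,6] "often" : S\PP
  [6,8] S\(N\NP)   <
    [6,7] "from" : PP
    [7,8] "in" : (S\(N\NP))\PP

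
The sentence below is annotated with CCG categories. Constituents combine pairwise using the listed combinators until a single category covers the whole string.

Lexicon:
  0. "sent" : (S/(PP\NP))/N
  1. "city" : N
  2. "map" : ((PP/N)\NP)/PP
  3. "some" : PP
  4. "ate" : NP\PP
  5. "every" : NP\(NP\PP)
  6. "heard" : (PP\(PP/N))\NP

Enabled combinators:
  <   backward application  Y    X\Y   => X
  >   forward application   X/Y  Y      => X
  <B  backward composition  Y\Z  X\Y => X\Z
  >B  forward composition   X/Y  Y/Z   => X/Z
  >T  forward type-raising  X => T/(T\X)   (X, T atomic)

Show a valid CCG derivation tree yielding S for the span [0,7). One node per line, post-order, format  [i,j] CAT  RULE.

[0,1] (S/(PP\NP))/N  lex  "sent"
[1,2] N  lex  "city"
[0,2] S/(PP\NP)  >  k=1
[2,3] ((PP/N)\NP)/PP  lex  "map"
[3,4] PP  lex  "some"
[2,4] (PP/N)\NP  >  k=3
[4,5] NP\PP  lex  "ate"
[5,6] NP\(NP\PP)  lex  "every"
[4,6] NP  <  k=5
[6,7] (PP\(PP/N))\NP  lex  "heard"
[4,7] PP\(PP/N)  <  k=6
[2,7] PP\NP  <B  k=4
[0,7] S  >  k=2

[0,7] S   >
  [0,2] S/(PP\NP)   >
    [0,1] "sent" : (S/(PP\NP))/N
    [1,2] "city" : N
  [2,7] PP\NP   <B
    [2,4] (PP/N)\NP   >
      [2,3] "map" : ((PP/N)\NP)/PP
      [3,4] "some" : PP
    [4,7] PP\(PP/N)   <
      [4,6] NP   <
        [4,5] "ate" : NP\PP
        [5,6] "every" : NP\(NP\PP)
      [6,7] "heard" : (PP\(PP/N))\NP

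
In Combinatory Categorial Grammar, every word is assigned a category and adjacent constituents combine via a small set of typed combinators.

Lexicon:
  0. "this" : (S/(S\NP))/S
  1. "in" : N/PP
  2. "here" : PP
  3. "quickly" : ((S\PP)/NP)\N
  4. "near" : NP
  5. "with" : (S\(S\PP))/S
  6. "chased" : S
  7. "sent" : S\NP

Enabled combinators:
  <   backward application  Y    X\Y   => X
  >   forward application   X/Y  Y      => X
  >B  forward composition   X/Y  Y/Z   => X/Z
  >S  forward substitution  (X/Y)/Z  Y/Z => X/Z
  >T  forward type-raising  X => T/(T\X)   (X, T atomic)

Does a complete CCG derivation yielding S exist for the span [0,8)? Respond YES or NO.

YES

[0,8] S   >
  [0,7] S/(S\NP)   >
    [0,1] "this" : (S/(S\NP))/S
    [1,7] S   <
      [1,5] S\PP   >
        [1,4] (S\PP)/NP   <
          [1,3] N   >
            [1,2] "in" : N/PP
            [2,3] "here" : PP
          [3,4] "quickly" : ((S\PP)/NP)\N
        [4,5] "near" : NP
      [5,7] S\(S\PP)   >
        [5,6] "with" : (S\(S\PP))/S
        [6,7] "chased" : S
  [7,8] "sent" : S\NP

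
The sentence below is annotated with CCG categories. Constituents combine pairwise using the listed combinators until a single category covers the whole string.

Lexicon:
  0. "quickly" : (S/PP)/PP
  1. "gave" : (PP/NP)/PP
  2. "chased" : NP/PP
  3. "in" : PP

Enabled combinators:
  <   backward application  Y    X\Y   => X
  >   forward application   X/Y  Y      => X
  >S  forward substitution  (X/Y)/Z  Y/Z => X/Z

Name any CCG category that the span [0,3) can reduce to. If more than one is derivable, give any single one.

[0,4] S   >
  [0,3] S/PP   >S
    [0,1] "quickly" : (S/PP)/PP
    [1,3] PP/PP   >S
      [1,2] "gave" : (PP/NP)/PP
      [2,3] "chased" : NP/PP
  [3,4] "in" : PP

S/PP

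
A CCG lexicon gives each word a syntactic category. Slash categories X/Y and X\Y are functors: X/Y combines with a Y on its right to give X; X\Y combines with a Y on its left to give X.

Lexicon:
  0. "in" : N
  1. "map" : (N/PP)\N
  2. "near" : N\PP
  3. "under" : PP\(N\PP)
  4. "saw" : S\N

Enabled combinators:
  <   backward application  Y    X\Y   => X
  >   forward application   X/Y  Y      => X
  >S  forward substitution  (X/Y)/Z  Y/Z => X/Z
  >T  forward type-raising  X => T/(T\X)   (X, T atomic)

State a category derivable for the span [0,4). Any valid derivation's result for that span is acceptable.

[0,5] S   <
  [0,4] N   >
    [0,2] N/PP   <
      [0,1] "in" : N
      [1,2] "map" : (N/PP)\N
    [2,4] PP   <
      [2,3] "near" : N\PP
      [3,4] "under" : PP\(N\PP)
  [4,5] "saw" : S\N

N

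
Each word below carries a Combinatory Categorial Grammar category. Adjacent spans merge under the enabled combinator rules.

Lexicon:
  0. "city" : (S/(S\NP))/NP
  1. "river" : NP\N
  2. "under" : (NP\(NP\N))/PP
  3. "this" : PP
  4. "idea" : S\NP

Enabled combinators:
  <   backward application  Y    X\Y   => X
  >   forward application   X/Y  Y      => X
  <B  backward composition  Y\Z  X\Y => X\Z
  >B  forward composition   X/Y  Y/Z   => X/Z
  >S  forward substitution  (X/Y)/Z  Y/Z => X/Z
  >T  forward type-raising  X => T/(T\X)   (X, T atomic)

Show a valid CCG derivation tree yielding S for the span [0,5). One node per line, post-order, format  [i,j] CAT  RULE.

[0,1] (S/(S\NP))/NP  lex  "city"
[1,2] NP\N  lex  "river"
[2,3] (NP\(NP\N))/PP  lex  "under"
[3,4] PP  lex  "this"
[2,4] NP\(NP\N)  >  k=3
[1,4] NP  <  k=2
[0,4] S/(S\NP)  >  k=1
[4,5] S\NP  lex  "idea"
[0,5] S  >  k=4

[0,5] S   >
  [0,4] S/(S\NP)   >
    [0,1] "city" : (S/(S\NP))/NP
    [1,4] NP   <
      [1,2] "river" : NP\N
      [2,4] NP\(NP\N)   >
        [2,3] "under" : (NP\(NP\N))/PP
        [3,4] "this" : PP
  [4,5] "idea" : S\NP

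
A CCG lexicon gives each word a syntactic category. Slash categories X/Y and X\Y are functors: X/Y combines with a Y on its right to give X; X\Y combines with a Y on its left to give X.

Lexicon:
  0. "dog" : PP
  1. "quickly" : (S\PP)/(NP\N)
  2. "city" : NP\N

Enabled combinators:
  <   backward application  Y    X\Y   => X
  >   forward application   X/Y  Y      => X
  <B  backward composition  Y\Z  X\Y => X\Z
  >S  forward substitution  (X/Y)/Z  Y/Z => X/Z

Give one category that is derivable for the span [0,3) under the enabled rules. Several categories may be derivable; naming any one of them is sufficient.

[0,3] S   <
  [0,1] "dog" : PP
  [1,3] S\PP   >
    [1,2] "quickly" : (S\PP)/(NP\N)
    [2,3] "city" : NP\N

S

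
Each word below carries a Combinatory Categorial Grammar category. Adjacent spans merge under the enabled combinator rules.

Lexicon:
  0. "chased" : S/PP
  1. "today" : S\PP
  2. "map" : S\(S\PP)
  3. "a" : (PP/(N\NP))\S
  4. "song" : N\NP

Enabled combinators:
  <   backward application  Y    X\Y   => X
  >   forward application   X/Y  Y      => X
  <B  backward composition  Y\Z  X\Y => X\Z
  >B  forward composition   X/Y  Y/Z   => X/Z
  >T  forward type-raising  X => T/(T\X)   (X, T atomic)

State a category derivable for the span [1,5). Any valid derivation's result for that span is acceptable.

PP

[0,5] S   >
  [0,1] "chased" : S/PP
  [1,5] PP   >
    [1,4] PP/(N\NP)   <
      [1,3] S   <
        [1,2] "today" : S\PP
        [2,3] "map" : S\(S\PP)
      [3,4] "a" : (PP/(N\NP))\S
    [4,5] "song" : N\NP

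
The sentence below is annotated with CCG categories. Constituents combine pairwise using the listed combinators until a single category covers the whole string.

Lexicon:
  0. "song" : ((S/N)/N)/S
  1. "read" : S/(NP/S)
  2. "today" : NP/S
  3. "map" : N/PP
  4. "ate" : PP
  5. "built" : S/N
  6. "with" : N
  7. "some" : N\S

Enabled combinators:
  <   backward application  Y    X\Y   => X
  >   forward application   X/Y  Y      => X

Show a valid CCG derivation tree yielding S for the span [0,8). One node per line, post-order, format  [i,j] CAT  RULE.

[0,1] ((S/N)/N)/S  lex  "song"
[1,2] S/(NP/S)  lex  "read"
[2,3] NP/S  lex  "today"
[1,3] S  >  k=2
[0,3] (S/N)/N  >  k=1
[3,4] N/PP  lex  "map"
[4,5] PP  lex  "ate"
[3,5] N  >  k=4
[0,5] S/N  >  k=3
[5,6] S/N  lex  "built"
[6,7] N  lex  "with"
[5,7] S  >  k=6
[7,8] N\S  lex  "some"
[5,8] N  <  k=7
[0,8] S  >  k=5

[0,8] S   >
  [0,5] S/N   >
    [0,3] (S/N)/N   >
      [0,1] "song" : ((S/N)/N)/S
      [1,3] S   >
        [1,2] "read" : S/(NP/S)
        [2,3] "today" : NP/S
    [3,5] N   >
      [3,4] "map" : N/PP
      [4,5] "ate" : PP
  [5,8] N   <
    [5,7] S   >
      [5,6] "built" : S/N
      [6,7] "with" : N
    [7,8] "some" : N\S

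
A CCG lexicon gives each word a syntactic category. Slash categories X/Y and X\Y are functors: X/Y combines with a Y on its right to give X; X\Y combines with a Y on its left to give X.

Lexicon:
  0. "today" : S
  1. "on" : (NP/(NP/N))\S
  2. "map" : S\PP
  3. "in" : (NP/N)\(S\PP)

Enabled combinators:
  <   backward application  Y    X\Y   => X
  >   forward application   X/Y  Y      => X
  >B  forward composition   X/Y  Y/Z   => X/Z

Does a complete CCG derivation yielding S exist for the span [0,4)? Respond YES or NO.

NO

S (NP/(NP/N))\S S\PP (NP/N)\(S\PP)
CKY chart[0,4] = {NP}; S ∉ chart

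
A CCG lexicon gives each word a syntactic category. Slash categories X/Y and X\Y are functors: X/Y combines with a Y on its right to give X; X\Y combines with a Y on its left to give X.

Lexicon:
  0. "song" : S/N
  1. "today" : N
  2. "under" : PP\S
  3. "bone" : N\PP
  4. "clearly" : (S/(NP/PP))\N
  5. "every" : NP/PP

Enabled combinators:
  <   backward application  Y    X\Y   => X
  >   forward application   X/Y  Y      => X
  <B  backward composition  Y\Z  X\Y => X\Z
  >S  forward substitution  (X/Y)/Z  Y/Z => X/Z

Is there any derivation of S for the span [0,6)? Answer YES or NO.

[0,6] S   >
  [0,5] S/(NP/PP)   <
    [0,4] N   <
      [0,2] S   >
        [0,1] "song" : S/N
        [1,2] "today" : N
      [2,4] N\S   <B
        [2,3] "under" : PP\S
        [3,4] "bone" : N\PP
    [4,5] "clearly" : (S/(NP/PP))\N
  [5,6] "every" : NP/PP

YES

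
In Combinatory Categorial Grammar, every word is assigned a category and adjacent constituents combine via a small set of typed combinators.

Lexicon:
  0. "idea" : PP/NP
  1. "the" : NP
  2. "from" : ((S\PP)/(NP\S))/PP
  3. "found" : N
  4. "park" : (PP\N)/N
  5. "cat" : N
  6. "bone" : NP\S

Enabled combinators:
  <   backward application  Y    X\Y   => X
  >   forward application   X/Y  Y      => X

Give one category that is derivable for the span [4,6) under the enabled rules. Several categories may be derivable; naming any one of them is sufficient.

[0,7] S   <
  [0,2] PP   >
    [0,1] "idea" : PP/NP
    [1,2] "the" : NP
  [2,7] S\PP   >
    [2,6] (S\PP)/(NP\S)   >
      [2,3] "from" : ((S\PP)/(NP\S))/PP
      [3,6] PP   <
        [3,4] "found" : N
        [4,6] PP\N   >
          [4,5] "park" : (PP\N)/N
          [5,6] "cat" : N
    [6,7] "bone" : NP\S

PP\N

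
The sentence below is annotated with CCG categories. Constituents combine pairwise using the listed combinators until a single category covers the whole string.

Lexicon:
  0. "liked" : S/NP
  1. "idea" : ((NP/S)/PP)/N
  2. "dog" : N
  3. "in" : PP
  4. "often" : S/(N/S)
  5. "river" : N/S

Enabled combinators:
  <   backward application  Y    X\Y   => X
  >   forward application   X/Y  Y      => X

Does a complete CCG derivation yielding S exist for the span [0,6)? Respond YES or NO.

YES

[0,6] S   >
  [0,1] "liked" : S/NP
  [1,6] NP   >
    [1,4] NP/S   >
      [1,3] (NP/S)/PP   >
        [1,2] "idea" : ((NP/S)/PP)/N
        [2,3] "dog" : N
      [3,4] "in" : PP
    [4,6] S   >
      [4,5] "often" : S/(N/S)
      [5,6] "river" : N/S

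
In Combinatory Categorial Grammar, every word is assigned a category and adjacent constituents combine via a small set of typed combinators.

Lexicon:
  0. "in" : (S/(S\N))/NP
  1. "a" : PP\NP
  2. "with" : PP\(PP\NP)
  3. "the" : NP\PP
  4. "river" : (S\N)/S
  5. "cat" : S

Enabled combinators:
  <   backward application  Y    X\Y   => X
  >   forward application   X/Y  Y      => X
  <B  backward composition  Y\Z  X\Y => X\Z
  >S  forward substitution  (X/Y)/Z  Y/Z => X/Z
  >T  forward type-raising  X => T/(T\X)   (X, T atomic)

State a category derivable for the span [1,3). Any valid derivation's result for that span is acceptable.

PP

[0,6] S   >
  [0,4] S/(S\N)   >
    [0,1] "in" : (S/(S\N))/NP
    [1,4] NP   <
      [1,3] PP   <
        [1,2] "a" : PP\NP
        [2,3] "with" : PP\(PP\NP)
      [3,4] "the" : NP\PP
  [4,6] S\N   >
    [4,5] "river" : (S\N)/S
    [5,6] "cat" : S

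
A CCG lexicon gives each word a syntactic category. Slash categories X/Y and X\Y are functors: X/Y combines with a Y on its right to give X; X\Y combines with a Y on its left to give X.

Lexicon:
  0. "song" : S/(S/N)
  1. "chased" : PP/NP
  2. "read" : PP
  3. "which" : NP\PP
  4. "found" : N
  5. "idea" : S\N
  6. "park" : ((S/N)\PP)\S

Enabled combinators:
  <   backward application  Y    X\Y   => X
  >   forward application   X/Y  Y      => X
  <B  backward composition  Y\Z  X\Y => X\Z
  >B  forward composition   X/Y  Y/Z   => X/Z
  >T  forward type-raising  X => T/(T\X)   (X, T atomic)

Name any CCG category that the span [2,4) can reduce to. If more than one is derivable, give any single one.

[0,7] S   >
  [0,1] "song" : S/(S/N)
  [1,7] S/N   <
    [1,4] PP   >
      [1,2] "chased" : PP/NP
      [2,4] NP   >
        [2,3] NP/(NP\PP)   >T
          [2,3] "read" : PP
        [3,4] "which" : NP\PP
    [4,7] (S/N)\PP   <
      [4,6] S   >
        [4,5] S/(S\N)   >T
          [4,5] "found" : N
        [5,6] "idea" : S\N
      [6,7] "park" : ((S/N)\PP)\S

NP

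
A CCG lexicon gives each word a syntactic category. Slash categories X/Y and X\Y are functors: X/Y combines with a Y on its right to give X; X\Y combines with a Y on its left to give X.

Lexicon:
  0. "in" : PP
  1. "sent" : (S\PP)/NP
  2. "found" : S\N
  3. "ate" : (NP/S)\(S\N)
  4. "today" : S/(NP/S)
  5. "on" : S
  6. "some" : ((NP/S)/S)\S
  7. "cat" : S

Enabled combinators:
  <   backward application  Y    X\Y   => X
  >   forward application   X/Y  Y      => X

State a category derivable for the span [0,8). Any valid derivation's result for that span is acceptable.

S

[0,8] S   <
  [0,1] "in" : PP
  [1,8] S\PP   >
    [1,2] "sent" : (S\PP)/NP
    [2,8] NP   >
      [2,4] NP/S   <
        [2,3] "found" : S\N
        [3,4] "ate" : (NP/S)\(S\N)
      [4,8] S   >
        [4,5] "today" : S/(NP/S)
        [5,8] NP/S   >
          [5,7] (NP/S)/S   <
            [5,6] "on" : S
            [6,7] "some" : ((NP/S)/S)\S
          [7,8] "cat" : S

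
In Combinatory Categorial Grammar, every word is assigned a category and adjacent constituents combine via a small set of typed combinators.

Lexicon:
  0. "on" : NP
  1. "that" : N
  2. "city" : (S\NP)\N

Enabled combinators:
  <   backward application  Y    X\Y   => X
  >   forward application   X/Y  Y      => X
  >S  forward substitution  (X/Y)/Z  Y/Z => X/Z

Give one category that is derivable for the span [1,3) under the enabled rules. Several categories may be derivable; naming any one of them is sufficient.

[0,3] S   <
  [0,1] "on" : NP
  [1,3] S\NP   <
    [1,2] "that" : N
    [2,3] "city" : (S\NP)\N

S\NP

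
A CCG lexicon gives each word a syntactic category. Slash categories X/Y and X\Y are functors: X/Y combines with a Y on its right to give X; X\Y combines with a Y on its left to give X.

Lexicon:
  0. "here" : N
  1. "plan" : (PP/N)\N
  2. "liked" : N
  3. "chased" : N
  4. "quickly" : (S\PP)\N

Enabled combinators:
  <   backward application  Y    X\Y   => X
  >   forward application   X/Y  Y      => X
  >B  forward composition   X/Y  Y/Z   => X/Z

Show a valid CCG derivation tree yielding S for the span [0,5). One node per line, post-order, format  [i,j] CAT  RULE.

[0,5] S   <
  [0,3] PP   >
    [0,2] PP/N   <
      [0,1] "here" : N
      [1,2] "plan" : (PP/N)\N
    [2,3] "liked" : N
  [3,5] S\PP   <
    [3,4] "chased" : N
    [4,5] "quickly" : (S\PP)\N

[0,1] N  lex  "here"
[1,2] (PP/N)\N  lex  "plan"
[0,2] PP/N  <  k=1
[2,3] N  lex  "liked"
[0,3] PP  >  k=2
[3,4] N  lex  "chased"
[4,5] (S\PP)\N  lex  "quickly"
[3,5] S\PP  <  k=4
[0,5] S  <  k=3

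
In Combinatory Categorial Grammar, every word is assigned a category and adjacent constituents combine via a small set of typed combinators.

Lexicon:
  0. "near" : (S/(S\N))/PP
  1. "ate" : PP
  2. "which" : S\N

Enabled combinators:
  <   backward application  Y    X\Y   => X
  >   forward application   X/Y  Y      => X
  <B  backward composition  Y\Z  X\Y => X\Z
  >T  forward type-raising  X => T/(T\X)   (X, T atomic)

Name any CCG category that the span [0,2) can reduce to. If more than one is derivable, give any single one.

[0,3] S   >
  [0,2] S/(S\N)   >
    [0,1] "near" : (S/(S\N))/PP
    [1,2] "ate" : PP
  [2,3] "which" : S\N

S/(S\N)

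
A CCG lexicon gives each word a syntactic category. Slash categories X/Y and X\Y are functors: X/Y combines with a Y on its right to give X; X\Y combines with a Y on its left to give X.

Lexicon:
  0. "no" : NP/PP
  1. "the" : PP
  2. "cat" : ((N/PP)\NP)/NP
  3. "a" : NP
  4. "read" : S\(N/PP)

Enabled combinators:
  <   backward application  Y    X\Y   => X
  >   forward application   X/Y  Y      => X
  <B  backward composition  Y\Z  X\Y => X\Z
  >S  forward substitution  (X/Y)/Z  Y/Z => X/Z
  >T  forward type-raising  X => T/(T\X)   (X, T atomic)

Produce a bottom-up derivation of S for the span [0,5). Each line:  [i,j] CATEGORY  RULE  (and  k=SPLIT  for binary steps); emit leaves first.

[0,5] S   <
  [0,2] NP   >
    [0,1] "no" : NP/PP
    [1,2] "the" : PP
  [2,5] S\NP   <B
    [2,4] (N/PP)\NP   >
      [2,3] "cat" : ((N/PP)\NP)/NP
      [3,4] "a" : NP
    [4,5] "read" : S\(N/PP)

[0,1] NP/PP  lex  "no"
[1,2] PP  lex  "the"
[0,2] NP  >  k=1
[2,3] ((N/PP)\NP)/NP  lex  "cat"
[3,4] NP  lex  "a"
[2,4] (N/PP)\NP  >  k=3
[4,5] S\(N/PP)  lex  "read"
[2,5] S\NP  <B  k=4
[0,5] S  <  k=2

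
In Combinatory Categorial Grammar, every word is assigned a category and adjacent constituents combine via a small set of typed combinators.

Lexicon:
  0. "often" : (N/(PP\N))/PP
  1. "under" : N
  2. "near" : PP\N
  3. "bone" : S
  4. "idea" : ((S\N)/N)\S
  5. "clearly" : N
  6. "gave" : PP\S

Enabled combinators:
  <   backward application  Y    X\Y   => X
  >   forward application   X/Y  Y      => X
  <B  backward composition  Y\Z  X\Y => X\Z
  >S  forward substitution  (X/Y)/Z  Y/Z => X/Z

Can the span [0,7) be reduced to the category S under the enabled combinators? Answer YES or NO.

(N/(PP\N))/PP N PP\N S ((S\N)/N)\S N PP\S
CKY chart[0,7] = {N}; S ∉ chart

NO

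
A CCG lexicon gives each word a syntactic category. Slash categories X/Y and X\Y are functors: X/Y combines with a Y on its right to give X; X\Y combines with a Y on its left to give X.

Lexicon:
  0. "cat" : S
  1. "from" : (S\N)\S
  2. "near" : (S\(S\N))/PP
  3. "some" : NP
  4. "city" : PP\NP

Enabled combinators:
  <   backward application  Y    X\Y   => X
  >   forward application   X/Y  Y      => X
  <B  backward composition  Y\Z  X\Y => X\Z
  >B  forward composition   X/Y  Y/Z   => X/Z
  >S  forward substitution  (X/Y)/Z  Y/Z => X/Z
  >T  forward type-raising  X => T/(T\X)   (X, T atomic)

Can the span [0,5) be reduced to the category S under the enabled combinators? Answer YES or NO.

[0,5] S   <
  [0,2] S\N   <
    [0,1] "cat" : S
    [1,2] "from" : (S\N)\S
  [2,5] S\(S\N)   >
    [2,3] "near" : (S\(S\N))/PP
    [3,5] PP   <
      [3,4] "some" : NP
      [4,5] "city" : PP\NP

YES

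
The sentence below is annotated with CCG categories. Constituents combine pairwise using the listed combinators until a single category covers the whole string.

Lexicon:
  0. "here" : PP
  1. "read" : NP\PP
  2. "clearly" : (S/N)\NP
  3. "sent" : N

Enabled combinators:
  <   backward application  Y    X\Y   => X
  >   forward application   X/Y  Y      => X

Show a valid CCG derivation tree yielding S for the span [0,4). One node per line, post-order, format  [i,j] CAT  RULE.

[0,1] PP  lex  "here"
[1,2] NP\PP  lex  "read"
[0,2] NP  <  k=1
[2,3] (S/N)\NP  lex  "clearly"
[0,3] S/N  <  k=2
[3,4] N  lex  "sent"
[0,4] S  >  k=3

[0,4] S   >
  [0,3] S/N   <
    [0,2] NP   <
      [0,1] "here" : PP
      [1,2] "read" : NP\PP
    [2,3] "clearly" : (S/N)\NP
  [3,4] "sent" : N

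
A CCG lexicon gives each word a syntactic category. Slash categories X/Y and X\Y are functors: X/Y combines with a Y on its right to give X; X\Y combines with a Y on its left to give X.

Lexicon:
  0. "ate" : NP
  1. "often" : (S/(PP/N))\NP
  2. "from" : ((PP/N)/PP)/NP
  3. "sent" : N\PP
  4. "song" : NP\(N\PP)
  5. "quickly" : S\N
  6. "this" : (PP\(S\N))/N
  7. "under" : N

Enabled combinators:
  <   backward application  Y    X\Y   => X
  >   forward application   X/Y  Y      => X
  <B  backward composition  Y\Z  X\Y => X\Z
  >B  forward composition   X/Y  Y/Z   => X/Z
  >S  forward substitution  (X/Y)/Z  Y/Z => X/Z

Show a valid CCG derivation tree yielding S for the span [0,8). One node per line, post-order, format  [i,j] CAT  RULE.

[0,1] NP  lex  "ate"
[1,2] (S/(PP/N))\NP  lex  "often"
[0,2] S/(PP/N)  <  k=1
[2,3] ((PP/N)/PP)/NP  lex  "from"
[3,4] N\PP  lex  "sent"
[4,5] NP\(N\PP)  lex  "song"
[3,5] NP  <  k=4
[2,5] (PP/N)/PP  >  k=3
[5,6] S\N  lex  "quickly"
[6,7] (PP\(S\N))/N  lex  "this"
[7,8] N  lex  "under"
[6,8] PP\(S\N)  >  k=7
[5,8] PP  <  k=6
[2,8] PP/N  >  k=5
[0,8] S  >  k=2

[0,8] S   >
  [0,2] S/(PP/N)   <
    [0,1] "ate" : NP
    [1,2] "often" : (S/(PP/N))\NP
  [2,8] PP/N   >
    [2,5] (PP/N)/PP   >
      [2,3] "from" : ((PP/N)/PP)/NP
      [3,5] NP   <
        [3,4] "sent" : N\PP
        [4,5] "song" : NP\(N\PP)
    [5,8] PP   <
      [5,6] "quickly" : S\N
      [6,8] PP\(S\N)   >
        [6,7] "this" : (PP\(S\N))/N
        [7,8] "under" : N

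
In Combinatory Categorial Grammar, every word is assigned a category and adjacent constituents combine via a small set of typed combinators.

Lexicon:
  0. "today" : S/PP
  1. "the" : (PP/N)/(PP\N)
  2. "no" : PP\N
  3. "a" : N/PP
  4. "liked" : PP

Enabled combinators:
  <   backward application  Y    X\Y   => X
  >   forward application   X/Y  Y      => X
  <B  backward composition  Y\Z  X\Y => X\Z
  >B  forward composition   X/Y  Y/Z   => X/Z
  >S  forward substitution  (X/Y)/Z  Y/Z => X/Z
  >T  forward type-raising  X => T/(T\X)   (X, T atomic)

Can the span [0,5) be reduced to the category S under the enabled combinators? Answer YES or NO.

YES

[0,5] S   >
  [0,4] S/PP   >B
    [0,3] S/N   >B
      [0,1] "today" : S/PP
      [1,3] PP/N   >
        [1,2] "the" : (PP/N)/(PP\N)
        [2,3] "no" : PP\N
    [3,4] "a" : N/PP
  [4,5] "liked" : PP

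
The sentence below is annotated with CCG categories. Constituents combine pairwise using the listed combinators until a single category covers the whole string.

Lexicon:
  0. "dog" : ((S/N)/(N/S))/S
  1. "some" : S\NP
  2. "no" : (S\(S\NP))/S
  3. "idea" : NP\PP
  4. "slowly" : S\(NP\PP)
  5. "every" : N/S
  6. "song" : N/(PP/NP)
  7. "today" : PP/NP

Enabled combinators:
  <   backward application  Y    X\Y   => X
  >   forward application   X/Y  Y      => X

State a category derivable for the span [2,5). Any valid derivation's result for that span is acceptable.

S\(S\NP)

[0,8] S   >
  [0,6] S/N   >
    [0,5] (S/N)/(N/S)   >
      [0,1] "dog" : ((S/N)/(N/S))/S
      [1,5] S   <
        [1,2] "some" : S\NP
        [2,5] S\(S\NP)   >
          [2,3] "no" : (S\(S\NP))/S
          [3,5] S   <
            [3,4] "idea" : NP\PP
            [4,5] "slowly" : S\(NP\PP)
    [5,6] "every" : N/S
  [6,8] N   >
    [6,7] "song" : N/(PP/NP)
    [7,8] "today" : PP/NP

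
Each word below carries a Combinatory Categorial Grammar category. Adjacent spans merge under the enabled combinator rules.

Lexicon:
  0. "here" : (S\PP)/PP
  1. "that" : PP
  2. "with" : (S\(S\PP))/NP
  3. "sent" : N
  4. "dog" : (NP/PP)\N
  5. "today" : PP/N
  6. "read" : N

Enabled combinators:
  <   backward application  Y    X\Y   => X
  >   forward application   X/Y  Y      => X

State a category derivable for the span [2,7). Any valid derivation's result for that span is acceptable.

[0,7] S   <
  [0,2] S\PP   >
    [0,1] "here" : (S\PP)/PP
    [1,2] "that" : PP
  [2,7] S\(S\PP)   >
    [2,3] "with" : (S\(S\PP))/NP
    [3,7] NP   >
      [3,5] NP/PP   <
        [3,4] "sent" : N
        [4,5] "dog" : (NP/PP)\N
      [5,7] PP   >
        [5,6] "today" : PP/N
        [6,7] "read" : N

S\(S\PP)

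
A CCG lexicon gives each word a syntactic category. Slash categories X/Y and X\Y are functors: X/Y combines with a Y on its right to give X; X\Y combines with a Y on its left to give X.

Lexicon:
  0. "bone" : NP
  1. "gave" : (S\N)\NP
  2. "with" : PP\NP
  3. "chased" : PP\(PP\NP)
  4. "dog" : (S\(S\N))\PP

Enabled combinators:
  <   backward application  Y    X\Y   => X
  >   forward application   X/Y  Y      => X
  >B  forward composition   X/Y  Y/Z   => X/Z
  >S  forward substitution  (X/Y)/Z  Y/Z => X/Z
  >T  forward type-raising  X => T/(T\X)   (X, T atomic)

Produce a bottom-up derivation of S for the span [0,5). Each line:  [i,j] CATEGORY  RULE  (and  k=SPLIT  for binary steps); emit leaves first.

[0,5] S   <
  [0,2] S\N   <
    [0,1] "bone" : NP
    [1,2] "gave" : (S\N)\NP
  [2,5] S\(S\N)   <
    [2,4] PP   <
      [2,3] "with" : PP\NP
      [3,4] "chased" : PP\(PP\NP)
    [4,5] "dog" : (S\(S\N))\PP

[0,1] NP  lex  "bone"
[1,2] (S\N)\NP  lex  "gave"
[0,2] S\N  <  k=1
[2,3] PP\NP  lex  "with"
[3,4] PP\(PP\NP)  lex  "chased"
[2,4] PP  <  k=3
[4,5] (S\(S\N))\PP  lex  "dog"
[2,5] S\(S\N)  <  k=4
[0,5] S  <  k=2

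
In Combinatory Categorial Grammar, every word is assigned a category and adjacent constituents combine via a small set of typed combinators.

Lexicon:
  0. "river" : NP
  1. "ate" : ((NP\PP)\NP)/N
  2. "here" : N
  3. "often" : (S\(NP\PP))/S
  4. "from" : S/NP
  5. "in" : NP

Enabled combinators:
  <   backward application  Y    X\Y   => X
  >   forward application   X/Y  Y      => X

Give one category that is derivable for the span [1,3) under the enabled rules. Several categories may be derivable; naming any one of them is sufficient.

(NP\PP)\NP

[0,6] S   <
  [0,3] NP\PP   <
    [0,1] "river" : NP
    [1,3] (NP\PP)\NP   >
      [1,2] "ate" : ((NP\PP)\NP)/N
      [2,3] "here" : N
  [3,6] S\(NP\PP)   >
    [3,4] "often" : (S\(NP\PP))/S
    [4,6] S   >
      [4,5] "from" : S/NP
      [5,6] "in" : NP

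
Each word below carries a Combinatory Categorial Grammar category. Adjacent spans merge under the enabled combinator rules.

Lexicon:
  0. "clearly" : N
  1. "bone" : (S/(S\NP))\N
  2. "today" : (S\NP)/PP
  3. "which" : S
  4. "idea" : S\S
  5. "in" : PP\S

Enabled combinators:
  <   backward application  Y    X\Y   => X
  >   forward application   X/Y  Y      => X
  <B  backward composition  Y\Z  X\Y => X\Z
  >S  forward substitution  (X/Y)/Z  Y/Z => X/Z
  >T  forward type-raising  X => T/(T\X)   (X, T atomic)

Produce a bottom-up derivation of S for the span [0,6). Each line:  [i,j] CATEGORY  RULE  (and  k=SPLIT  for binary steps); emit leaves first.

[0,6] S   >
  [0,2] S/(S\NP)   <
    [0,1] "clearly" : N
    [1,2] "bone" : (S/(S\NP))\N
  [2,6] S\NP   >
    [2,3] "today" : (S\NP)/PP
    [3,6] PP   >
      [3,4] PP/(PP\S)   >T
        [3,4] "which" : S
      [4,6] PP\S   <B
        [4,5] "idea" : S\S
        [5,6] "in" : PP\S

[0,1] N  lex  "clearly"
[1,2] (S/(S\NP))\N  lex  "bone"
[0,2] S/(S\NP)  <  k=1
[2,3] (S\NP)/PP  lex  "today"
[3,4] S  lex  "which"
[3,4] PP/(PP\S)  >T
[4,5] S\S  lex  "idea"
[5,6] PP\S  lex  "in"
[4,6] PP\S  <B  k=5
[3,6] PP  >  k=4
[2,6] S\NP  >  k=3
[0,6] S  >  k=2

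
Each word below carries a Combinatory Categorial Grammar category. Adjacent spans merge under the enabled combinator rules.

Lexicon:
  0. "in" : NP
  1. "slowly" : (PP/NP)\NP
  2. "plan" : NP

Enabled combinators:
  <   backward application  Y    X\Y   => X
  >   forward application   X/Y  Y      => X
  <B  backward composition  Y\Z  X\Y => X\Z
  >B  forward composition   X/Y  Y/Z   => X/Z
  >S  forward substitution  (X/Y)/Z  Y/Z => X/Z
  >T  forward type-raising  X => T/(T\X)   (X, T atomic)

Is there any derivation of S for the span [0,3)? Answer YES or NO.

NO

NP (PP/NP)\NP NP
CKY chart[0,3] = {N/(N\PP), NP/(NP\PP), PP, PP/(NP\NP), PP/(PP\PP), S/(S\PP)}; S ∉ chart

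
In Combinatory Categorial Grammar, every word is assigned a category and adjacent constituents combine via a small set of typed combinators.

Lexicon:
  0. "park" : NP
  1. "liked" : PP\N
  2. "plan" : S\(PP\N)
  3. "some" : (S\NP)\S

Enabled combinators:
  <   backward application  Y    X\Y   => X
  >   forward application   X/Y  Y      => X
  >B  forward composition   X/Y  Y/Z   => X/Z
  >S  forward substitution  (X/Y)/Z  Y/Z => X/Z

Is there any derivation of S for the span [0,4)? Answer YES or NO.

YES

[0,4] S   <
  [0,1] "park" : NP
  [1,4] S\NP   <
    [1,3] S   <
      [1,2] "liked" : PP\N
      [2,3] "plan" : S\(PP\N)
    [3,4] "some" : (S\NP)\S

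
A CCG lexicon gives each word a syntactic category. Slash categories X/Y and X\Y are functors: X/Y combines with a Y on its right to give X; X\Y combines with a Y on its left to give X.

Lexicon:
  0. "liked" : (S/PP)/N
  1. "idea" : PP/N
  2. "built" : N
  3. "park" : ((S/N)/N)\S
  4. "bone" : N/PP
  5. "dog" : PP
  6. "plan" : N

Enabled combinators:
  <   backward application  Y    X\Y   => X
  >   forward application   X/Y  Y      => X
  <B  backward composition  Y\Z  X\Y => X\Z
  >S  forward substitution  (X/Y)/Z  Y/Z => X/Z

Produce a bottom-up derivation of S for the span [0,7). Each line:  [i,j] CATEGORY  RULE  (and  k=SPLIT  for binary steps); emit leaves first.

[0,1] (S/PP)/N  lex  "liked"
[1,2] PP/N  lex  "idea"
[0,2] S/N  >S  k=1
[2,3] N  lex  "built"
[0,3] S  >  k=2
[3,4] ((S/N)/N)\S  lex  "park"
[0,4] (S/N)/N  <  k=3
[4,5] N/PP  lex  "bone"
[5,6] PP  lex  "dog"
[4,6] N  >  k=5
[0,6] S/N  >  k=4
[6,7] N  lex  "plan"
[0,7] S  >  k=6

[0,7] S   >
  [0,6] S/N   >
    [0,4] (S/N)/N   <
      [0,3] S   >
        [0,2] S/N   >S
          [0,1] "liked" : (S/PP)/N
          [1,2] "idea" : PP/N
        [2,3] "built" : N
      [3,4] "park" : ((S/N)/N)\S
    [4,6] N   >
      [4,5] "bone" : N/PP
      [5,6] "dog" : PP
  [6,7] "plan" : N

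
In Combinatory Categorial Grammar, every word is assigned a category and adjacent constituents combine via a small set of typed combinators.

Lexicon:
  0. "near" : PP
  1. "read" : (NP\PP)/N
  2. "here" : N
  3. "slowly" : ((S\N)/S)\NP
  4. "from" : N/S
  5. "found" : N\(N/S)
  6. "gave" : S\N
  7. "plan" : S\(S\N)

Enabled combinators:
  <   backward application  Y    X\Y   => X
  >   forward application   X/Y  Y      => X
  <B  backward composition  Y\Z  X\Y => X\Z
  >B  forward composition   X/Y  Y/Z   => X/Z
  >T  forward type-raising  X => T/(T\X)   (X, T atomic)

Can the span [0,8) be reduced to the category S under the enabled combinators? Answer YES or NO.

YES

[0,8] S   <
  [0,7] S\N   >
    [0,4] (S\N)/S   <
      [0,3] NP   >
        [0,1] NP/(NP\PP)   >T
          [0,1] "near" : PP
        [1,3] NP\PP   >
          [1,2] "read" : (NP\PP)/N
          [2,3] "here" : N
      [3,4] "slowly" : ((S\N)/S)\NP
    [4,7] S   <
      [4,6] N   <
        [4,5] "from" : N/S
        [5,6] "found" : N\(N/S)
      [6,7] "gave" : S\N
  [7,8] "plan" : S\(S\N)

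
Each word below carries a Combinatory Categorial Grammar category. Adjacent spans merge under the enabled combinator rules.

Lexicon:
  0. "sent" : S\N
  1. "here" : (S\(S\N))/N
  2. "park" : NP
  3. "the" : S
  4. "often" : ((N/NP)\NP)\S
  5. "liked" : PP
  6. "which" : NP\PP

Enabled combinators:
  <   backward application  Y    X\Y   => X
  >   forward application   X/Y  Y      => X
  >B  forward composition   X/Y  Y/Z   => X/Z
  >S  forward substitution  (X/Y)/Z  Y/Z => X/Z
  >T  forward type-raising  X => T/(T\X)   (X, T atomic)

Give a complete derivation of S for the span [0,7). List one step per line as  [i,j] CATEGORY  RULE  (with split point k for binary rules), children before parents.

[0,1] S\N  lex  "sent"
[1,2] (S\(S\N))/N  lex  "here"
[2,3] NP  lex  "park"
[3,4] S  lex  "the"
[4,5] ((N/NP)\NP)\S  lex  "often"
[3,5] (N/NP)\NP  <  k=4
[2,5] N/NP  <  k=3
[5,6] PP  lex  "liked"
[6,7] NP\PP  lex  "which"
[5,7] NP  <  k=6
[2,7] N  >  k=5
[1,7] S\(S\N)  >  k=2
[0,7] S  <  k=1

[0,7] S   <
  [0,1] "sent" : S\N
  [1,7] S\(S\N)   >
    [1,2] "here" : (S\(S\N))/N
    [2,7] N   >
      [2,5] N/NP   <
        [2,3] "park" : NP
        [3,5] (N/NP)\NP   <
          [3,4] "the" : S
          [4,5] "often" : ((N/NP)\NP)\S
      [5,7] NP   <
        [5,6] "liked" : PP
        [6,7] "which" : NP\PP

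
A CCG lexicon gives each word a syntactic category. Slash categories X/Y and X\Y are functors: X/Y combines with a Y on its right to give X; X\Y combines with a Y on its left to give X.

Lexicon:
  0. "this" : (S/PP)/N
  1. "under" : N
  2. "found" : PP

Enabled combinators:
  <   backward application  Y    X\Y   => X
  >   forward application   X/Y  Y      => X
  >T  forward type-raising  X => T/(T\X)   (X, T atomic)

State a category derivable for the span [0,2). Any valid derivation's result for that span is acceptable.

[0,3] S   >
  [0,2] S/PP   >
    [0,1] "this" : (S/PP)/N
    [1,2] "under" : N
  [2,3] "found" : PP

S/PP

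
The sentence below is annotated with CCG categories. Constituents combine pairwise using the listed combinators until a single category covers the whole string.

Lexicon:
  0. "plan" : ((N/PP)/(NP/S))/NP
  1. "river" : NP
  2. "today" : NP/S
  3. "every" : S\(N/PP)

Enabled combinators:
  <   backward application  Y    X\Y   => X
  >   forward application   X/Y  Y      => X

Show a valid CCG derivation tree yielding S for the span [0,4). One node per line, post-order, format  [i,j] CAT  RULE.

[0,4] S   <
  [0,3] N/PP   >
    [0,2] (N/PP)/(NP/S)   >
      [0,1] "plan" : ((N/PP)/(NP/S))/NP
      [1,2] "river" : NP
    [2,3] "today" : NP/S
  [3,4] "every" : S\(N/PP)

[0,1] ((N/PP)/(NP/S))/NP  lex  "plan"
[1,2] NP  lex  "river"
[0,2] (N/PP)/(NP/S)  >  k=1
[2,3] NP/S  lex  "today"
[0,3] N/PP  >  k=2
[3,4] S\(N/PP)  lex  "every"
[0,4] S  <  k=3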